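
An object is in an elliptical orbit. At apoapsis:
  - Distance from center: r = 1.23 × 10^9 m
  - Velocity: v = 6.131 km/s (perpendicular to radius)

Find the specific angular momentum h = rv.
r = 1.23 × 10^9 m
v = 6.131 km/s = 6131 m/s
h = rv = 1.23 × 10^9 × 6131 = 7.54113 × 10^12 m²/s ≈ 7.541 × 10^12 m²/s

Final answer: h = 7.541 × 10^12 m²/s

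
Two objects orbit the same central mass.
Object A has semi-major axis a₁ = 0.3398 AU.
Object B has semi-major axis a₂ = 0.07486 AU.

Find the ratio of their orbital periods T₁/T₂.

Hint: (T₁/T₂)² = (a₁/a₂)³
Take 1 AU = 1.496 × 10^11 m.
a₁ = 0.3398 AU = 5.08341 × 10^10 m
a₂ = 0.07486 AU = 1.11991 × 10^10 m
a₁/a₂ = 4.53914
T₁/T₂ = (a₁/a₂)^(3/2) = (4.53914)^1.5 = 9.67075

Final answer: T₁/T₂ = 9.671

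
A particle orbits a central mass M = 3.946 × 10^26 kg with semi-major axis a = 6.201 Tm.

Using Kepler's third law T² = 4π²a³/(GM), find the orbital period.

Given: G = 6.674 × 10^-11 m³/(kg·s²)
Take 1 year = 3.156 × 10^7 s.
M = 3.946 × 10^26 kg
GM = G × M = 6.674 × 10^-11 × 3.946 × 10^26 = 2.63356 × 10^16 m³/s²
a = 6.201 Tm = 6.201 × 10^12 m
a³ = 2.38443 × 10^38 m³
T = 2π √(a³/GM) = 2π √((2.38443 × 10^38) / (2.63356 × 10^16)) = 2π × 9.51527 × 10^10 s
T = 5.97862 × 10^11 s ≈ 1.894 × 10^4 years

Final answer: 1.894 × 10^4 years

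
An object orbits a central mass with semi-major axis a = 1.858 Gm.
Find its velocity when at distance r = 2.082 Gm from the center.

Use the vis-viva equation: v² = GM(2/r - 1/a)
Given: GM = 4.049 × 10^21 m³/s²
a = 1.858 Gm = 1.858 × 10^9 m
r = 2.082 Gm = 2.082 × 10^9 m
GM = 4.049 × 10^21 m³/s²
2/r − 1/a = 9.60615 × 10^-10 − 5.38213 × 10^-10 = 4.22402 × 10^-10 m⁻¹
v² = GM (2/r − 1/a) = 1.7103 × 10^12 m²/s²
v = 1.30779 × 10^6 m/s ≈ 1308 km/s

Final answer: 1308 km/s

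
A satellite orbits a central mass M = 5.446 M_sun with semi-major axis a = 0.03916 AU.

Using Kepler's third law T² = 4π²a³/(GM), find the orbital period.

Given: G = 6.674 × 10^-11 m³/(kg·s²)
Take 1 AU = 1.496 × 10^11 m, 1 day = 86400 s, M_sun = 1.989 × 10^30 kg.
M = 5.446 M_sun = 1.08321 × 10^31 kg
GM = G × M = 6.674 × 10^-11 × 1.08321 × 10^31 = 7.22934 × 10^20 m³/s²
a = 0.03916 AU = 5.85834 × 10^9 m
a³ = 2.01059 × 10^29 m³
T = 2π √(a³/GM) = 2π √((2.01059 × 10^29) / (7.22934 × 10^20)) = 2π × 16676.8 s
T = 104783 s ≈ 1.213 days

Final answer: 1.213 days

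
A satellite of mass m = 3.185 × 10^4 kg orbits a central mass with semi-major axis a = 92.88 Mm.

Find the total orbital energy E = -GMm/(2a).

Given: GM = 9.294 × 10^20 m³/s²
a = 92.88 Mm = 9.288 × 10^7 m
GM = 9.294 × 10^20 m³/s²
2a = 1.8576 × 10^8 m
GMm = 9.294 × 10^20 × 31850 = 2.96014 × 10^25 m³·kg/s²
E = −GMm/(2a) = -1.59353 × 10^17 J ≈ -159.4 PJ

Final answer: -159.4 PJ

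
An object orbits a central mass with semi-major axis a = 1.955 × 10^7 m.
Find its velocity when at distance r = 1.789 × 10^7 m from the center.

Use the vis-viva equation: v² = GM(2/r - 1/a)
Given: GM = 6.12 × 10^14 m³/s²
a = 1.955 × 10^7 m
r = 1.789 × 10^7 m
GM = 6.12 × 10^14 m³/s²
2/r − 1/a = 1.11794 × 10^-7 − 5.11509 × 10^-8 = 6.06434 × 10^-8 m⁻¹
v² = GM (2/r − 1/a) = 3.71138 × 10^7 m²/s²
v = 6092.11 m/s ≈ 6.092 km/s

Final answer: 6.092 km/s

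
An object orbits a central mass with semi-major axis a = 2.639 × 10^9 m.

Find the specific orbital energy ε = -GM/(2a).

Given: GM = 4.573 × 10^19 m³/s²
a = 2.639 × 10^9 m
GM = 4.573 × 10^19 m³/s²
2a = 5.278 × 10^9 m
ε = −GM/(2a) = -8.66427 × 10^9 J/kg ≈ -8.664 GJ/kg

Final answer: -8.664 GJ/kg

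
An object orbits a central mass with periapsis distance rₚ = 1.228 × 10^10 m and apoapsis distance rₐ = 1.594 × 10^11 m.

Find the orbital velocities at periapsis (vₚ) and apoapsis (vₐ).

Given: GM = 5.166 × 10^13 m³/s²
rₚ = 1.228 × 10^10 m
rₐ = 1.594 × 10^11 m
GM = 5.166 × 10^13 m³/s²
a = (rₚ + rₐ)/2 = 8.584 × 10^10 m
Vis-viva: v² = GM (2/r − 1/a)
vₚ² = 5.166 × 10^13 × (1.62866 × 10^-10 − 1.16496 × 10^-11) = 7811.86 m²/s²
vₚ = 88.3847 m/s ≈ 88.38 m/s
vₐ² = 5.166 × 10^13 × (1.25471 × 10^-11 − 1.16496 × 10^-11) = 46.3633 m²/s²
vₐ = 6.80906 m/s ≈ 6.809 m/s

Final answer: vₚ = 88.38 m/s, vₐ = 6.809 m/s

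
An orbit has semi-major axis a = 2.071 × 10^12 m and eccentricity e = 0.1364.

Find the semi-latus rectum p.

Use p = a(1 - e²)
a = 2.071 × 10^12 m
e = 0.1364,  e² = 0.018605,  1 − e² = 0.981395
p = a(1 − e²) = 2.071 × 10^12 m × 0.981395 = 2.03247 × 10^12 m ≈ 2.032 × 10^12 m

Final answer: p = 2.032 × 10^12 m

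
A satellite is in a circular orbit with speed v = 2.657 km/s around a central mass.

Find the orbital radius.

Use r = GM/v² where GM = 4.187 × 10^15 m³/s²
v = 2.657 km/s = 2657 m/s
GM = 4.187 × 10^15 m³/s²
v² = 7.05965 × 10^6 m²/s²
r = GM/v² = (4.187 × 10^15) / (7.05965 × 10^6) = 5.93089 × 10^8 m ≈ 593.1 Mm

Final answer: 593.1 Mm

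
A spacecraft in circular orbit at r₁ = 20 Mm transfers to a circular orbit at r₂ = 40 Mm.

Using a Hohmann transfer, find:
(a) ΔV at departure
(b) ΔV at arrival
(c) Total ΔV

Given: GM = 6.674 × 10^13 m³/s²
r₁ = 20 Mm = 2 × 10^7 m
r₂ = 40 Mm = 4 × 10^7 m
GM = 6.674 × 10^13 m³/s²
Transfer ellipse: a_t = (r₁ + r₂)/2 = 3 × 10^7 m
Circular speed at r₁: v₁ = √(GM/r₁) = 1826.75 m/s
Transfer speed at r₁ (periapsis): v₁ₜ = √(GM(2/r₁ − 1/a_t)) = 2109.34 m/s
(a) ΔV₁ = v₁ₜ − v₁ = 282.599 m/s ≈ 282.6 m/s
Circular speed at r₂: v₂ = √(GM/r₂) = 1291.7 m/s
Transfer speed at r₂ (apoapsis): v₂ₜ = √(GM(2/r₂ − 1/a_t)) = 1054.67 m/s
(b) ΔV₂ = v₂ − v₂ₜ = 237.032 m/s ≈ 237 m/s
(c) ΔV_total = ΔV₁ + ΔV₂ = 519.631 m/s ≈ 519.6 m/s

Final answer:
(a) ΔV₁ = 282.6 m/s
(b) ΔV₂ = 237 m/s
(c) ΔV_total = 519.6 m/s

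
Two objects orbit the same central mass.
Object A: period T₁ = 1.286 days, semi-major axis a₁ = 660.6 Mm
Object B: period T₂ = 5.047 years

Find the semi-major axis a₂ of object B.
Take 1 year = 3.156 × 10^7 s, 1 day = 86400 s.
T₁ = 1.286 days = 111110 s
T₂ = 5.047 years = 1.59283 × 10^8 s
a₁ = 660.6 Mm = 6.606 × 10^8 m
Kepler's third law: (T₂/T₁)² = (a₂/a₁)³  ⇒  a₂ = a₁ (T₂/T₁)^(2/3)
T₂/T₁ = 1433.56
(T₂/T₁)^(2/3) = 127.138
a₂ = 6.606 × 10^8 m × 127.138 = 8.39877 × 10^10 m ≈ 83.99 Gm

Final answer: a₂ = 83.99 Gm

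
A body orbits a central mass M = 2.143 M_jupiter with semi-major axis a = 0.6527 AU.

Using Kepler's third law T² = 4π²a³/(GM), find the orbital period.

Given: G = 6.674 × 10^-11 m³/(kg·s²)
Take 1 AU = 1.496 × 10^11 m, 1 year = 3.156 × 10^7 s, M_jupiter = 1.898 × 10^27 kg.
M = 2.143 M_jupiter = 4.06741 × 10^27 kg
GM = G × M = 6.674 × 10^-11 × 4.06741 × 10^27 = 2.71459 × 10^17 m³/s²
a = 0.6527 AU = 9.76439 × 10^10 m
a³ = 9.3097 × 10^32 m³
T = 2π √(a³/GM) = 2π √((9.3097 × 10^32) / (2.71459 × 10^17)) = 2π × 5.85619 × 10^7 s
T = 3.67956 × 10^8 s ≈ 11.66 years

Final answer: 11.66 years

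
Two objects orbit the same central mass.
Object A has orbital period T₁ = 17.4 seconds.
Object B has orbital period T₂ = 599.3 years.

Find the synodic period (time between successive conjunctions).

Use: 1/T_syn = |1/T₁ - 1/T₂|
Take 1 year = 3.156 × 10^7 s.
T₁ = 17.4 seconds
T₂ = 599.3 years = 1.89139 × 10^10 s
1/T₁ = 0.0574713 s⁻¹
1/T₂ = 5.28711 × 10^-11 s⁻¹
|1/T₁ − 1/T₂| = 0.0574713 s⁻¹
T_syn = 1 / |1/T₁ − 1/T₂| = 17.4 s ≈ 17.4 seconds

Final answer: T_syn = 17.4 seconds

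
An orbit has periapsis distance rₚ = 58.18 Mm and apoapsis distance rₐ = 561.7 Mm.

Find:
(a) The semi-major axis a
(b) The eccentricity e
rₚ = 58.18 Mm = 5.818 × 10^7 m
rₐ = 561.7 Mm = 5.617 × 10^8 m
(a) a = (rₚ + rₐ)/2 = 3.0994 × 10^8 m ≈ 309.9 Mm
(b) e = (rₐ − rₚ)/(rₐ + rₚ) = (5.0352 × 10^8) / (6.1988 × 10^8) = 0.812286

Final answer:
(a) a = 309.9 Mm
(b) e = 0.8123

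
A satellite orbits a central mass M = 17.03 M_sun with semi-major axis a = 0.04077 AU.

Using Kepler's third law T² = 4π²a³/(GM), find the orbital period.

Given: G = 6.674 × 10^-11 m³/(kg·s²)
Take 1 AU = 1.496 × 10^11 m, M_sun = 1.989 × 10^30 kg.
M = 17.03 M_sun = 3.38727 × 10^31 kg
GM = G × M = 6.674 × 10^-11 × 3.38727 × 10^31 = 2.26066 × 10^21 m³/s²
a = 0.04077 AU = 6.09919 × 10^9 m
a³ = 2.26891 × 10^29 m³
T = 2π √(a³/GM) = 2π √((2.26891 × 10^29) / (2.26066 × 10^21)) = 2π × 10018.2 s
T = 62946.3 s ≈ 17.49 hours

Final answer: 17.49 hours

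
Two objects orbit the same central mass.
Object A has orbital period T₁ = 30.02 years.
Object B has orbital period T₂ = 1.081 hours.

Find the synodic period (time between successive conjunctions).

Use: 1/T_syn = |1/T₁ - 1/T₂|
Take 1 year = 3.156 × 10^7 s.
T₁ = 30.02 years = 9.47431 × 10^8 s
T₂ = 1.081 hours = 3891.6 s
1/T₁ = 1.05549 × 10^-9 s⁻¹
1/T₂ = 0.000256964 s⁻¹
|1/T₁ − 1/T₂| = 0.000256963 s⁻¹
T_syn = 1 / |1/T₁ − 1/T₂| = 3891.62 s ≈ 1.081 hours

Final answer: T_syn = 1.081 hours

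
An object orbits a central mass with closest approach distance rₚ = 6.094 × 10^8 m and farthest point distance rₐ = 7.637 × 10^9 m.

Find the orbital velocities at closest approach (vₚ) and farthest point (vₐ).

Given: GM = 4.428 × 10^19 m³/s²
rₚ = 6.094 × 10^8 m
rₐ = 7.637 × 10^9 m
GM = 4.428 × 10^19 m³/s²
a = (rₚ + rₐ)/2 = 4.1232 × 10^9 m
Vis-viva: v² = GM (2/r − 1/a)
vₚ² = 4.428 × 10^19 × (3.28192 × 10^-9 − 2.4253 × 10^-10) = 1.34584 × 10^11 m²/s²
vₚ = 366857 m/s ≈ 366.9 km/s
vₐ² = 4.428 × 10^19 × (2.61883 × 10^-10 − 2.4253 × 10^-10) = 8.56945 × 10^8 m²/s²
vₐ = 29273.6 m/s ≈ 29.27 km/s

Final answer: vₚ = 366.9 km/s, vₐ = 29.27 km/s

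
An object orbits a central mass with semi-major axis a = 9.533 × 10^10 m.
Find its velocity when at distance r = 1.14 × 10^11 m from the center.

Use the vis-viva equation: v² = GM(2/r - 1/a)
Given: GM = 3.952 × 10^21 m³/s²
a = 9.533 × 10^10 m
r = 1.14 × 10^11 m
GM = 3.952 × 10^21 m³/s²
2/r − 1/a = 1.75439 × 10^-11 − 1.04899 × 10^-11 = 7.05398 × 10^-12 m⁻¹
v² = GM (2/r − 1/a) = 2.78773 × 10^10 m²/s²
v = 166965 m/s ≈ 167 km/s

Final answer: 167 km/s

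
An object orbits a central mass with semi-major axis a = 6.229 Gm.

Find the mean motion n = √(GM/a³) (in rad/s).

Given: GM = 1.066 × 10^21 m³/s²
a = 6.229 Gm = 6.229 × 10^9 m
GM = 1.066 × 10^21 m³/s²
a³ = 2.41688 × 10^29 m³
GM/a³ = (1.066 × 10^21) / (2.41688 × 10^29) = 4.41065 × 10^-9 s⁻²
n = √(GM/a³) = 6.64127 × 10^-5 rad/s ≈ 6.641 × 10^-5 rad/s

Final answer: n = 6.641 × 10^-5 rad/s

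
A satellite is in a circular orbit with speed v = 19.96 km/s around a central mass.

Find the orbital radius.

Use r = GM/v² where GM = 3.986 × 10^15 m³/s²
v = 19.96 km/s = 19960 m/s
GM = 3.986 × 10^15 m³/s²
v² = 3.98402 × 10^8 m²/s²
r = GM/v² = (3.986 × 10^15) / (3.98402 × 10^8) = 1.0005 × 10^7 m ≈ 10 Mm

Final answer: 10 Mm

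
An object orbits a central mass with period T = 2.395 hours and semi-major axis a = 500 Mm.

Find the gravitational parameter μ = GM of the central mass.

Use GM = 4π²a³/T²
T = 2.395 hours = 8622 s
a = 500 Mm = 5 × 10^8 m
a³ = 1.25 × 10^26 m³
T² = 7.43389 × 10^7 s²
GM = 4π² × (1.25 × 10^26) / (7.43389 × 10^7) = 6.63825 × 10^19 m³/s²
GM ≈ 6.638 × 10^19 m³/s²

Final answer: GM = 6.638 × 10^19 m³/s²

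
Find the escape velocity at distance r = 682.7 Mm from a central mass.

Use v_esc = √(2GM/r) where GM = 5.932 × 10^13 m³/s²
r = 682.7 Mm = 6.827 × 10^8 m
GM = 5.932 × 10^13 m³/s²
2GM/r = 2 × (5.932 × 10^13) / (6.827 × 10^8) = 173781 m²/s²
v_esc = √(2GM/r) = 416.87 m/s ≈ 416.9 m/s

Final answer: 416.9 m/s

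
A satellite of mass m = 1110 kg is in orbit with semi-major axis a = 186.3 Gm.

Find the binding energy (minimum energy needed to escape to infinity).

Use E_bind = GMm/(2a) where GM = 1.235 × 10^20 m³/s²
a = 186.3 Gm = 1.863 × 10^11 m
GM = 1.235 × 10^20 m³/s²
m = 1110 kg
GMm = 1.235 × 10^20 × 1110 = 1.37085 × 10^23 m³·kg/s²
2a = 3.726 × 10^11 m
E_bind = GMm/(2a) = 3.67915 × 10^11 J ≈ 367.9 GJ

Final answer: 367.9 GJ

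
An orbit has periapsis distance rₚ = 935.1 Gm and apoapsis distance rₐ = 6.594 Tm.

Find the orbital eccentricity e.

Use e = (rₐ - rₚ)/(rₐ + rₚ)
rₚ = 935.1 Gm = 9.351 × 10^11 m
rₐ = 6.594 Tm = 6.594 × 10^12 m
rₐ − rₚ = 5.6589 × 10^12 m
rₐ + rₚ = 7.5291 × 10^12 m
e = (rₐ − rₚ)/(rₐ + rₚ) = 0.751604

Final answer: e = 0.7516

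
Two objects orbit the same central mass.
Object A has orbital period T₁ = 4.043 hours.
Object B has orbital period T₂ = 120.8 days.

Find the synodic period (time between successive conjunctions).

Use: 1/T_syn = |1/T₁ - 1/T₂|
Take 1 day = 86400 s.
T₁ = 4.043 hours = 14554.8 s
T₂ = 120.8 days = 1.04371 × 10^7 s
1/T₁ = 6.87059 × 10^-5 s⁻¹
1/T₂ = 9.58119 × 10^-8 s⁻¹
|1/T₁ − 1/T₂| = 6.861 × 10^-5 s⁻¹
T_syn = 1 / |1/T₁ − 1/T₂| = 14575.1 s ≈ 4.049 hours

Final answer: T_syn = 4.049 hours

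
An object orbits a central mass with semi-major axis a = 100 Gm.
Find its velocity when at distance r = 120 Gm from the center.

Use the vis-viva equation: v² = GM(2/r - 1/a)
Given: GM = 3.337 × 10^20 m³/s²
a = 100 Gm = 1 × 10^11 m
r = 120 Gm = 1.2 × 10^11 m
GM = 3.337 × 10^20 m³/s²
2/r − 1/a = 1.66667 × 10^-11 − 1 × 10^-11 = 6.66667 × 10^-12 m⁻¹
v² = GM (2/r − 1/a) = 2.22467 × 10^9 m²/s²
v = 47166.4 m/s ≈ 47.17 km/s

Final answer: 47.17 km/s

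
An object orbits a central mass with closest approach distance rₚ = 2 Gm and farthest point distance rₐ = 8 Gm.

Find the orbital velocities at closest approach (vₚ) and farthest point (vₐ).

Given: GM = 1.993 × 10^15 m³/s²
rₚ = 2 Gm = 2 × 10^9 m
rₐ = 8 Gm = 8 × 10^9 m
GM = 1.993 × 10^15 m³/s²
a = (rₚ + rₐ)/2 = 5 × 10^9 m
Vis-viva: v² = GM (2/r − 1/a)
vₚ² = 1.993 × 10^15 × (1 × 10^-9 − 2 × 10^-10) = 1.5944 × 10^6 m²/s²
vₚ = 1262.7 m/s ≈ 1.263 km/s
vₐ² = 1.993 × 10^15 × (2.5 × 10^-10 − 2 × 10^-10) = 99650 m²/s²
vₐ = 315.674 m/s ≈ 315.7 m/s

Final answer: vₚ = 1.263 km/s, vₐ = 315.7 m/s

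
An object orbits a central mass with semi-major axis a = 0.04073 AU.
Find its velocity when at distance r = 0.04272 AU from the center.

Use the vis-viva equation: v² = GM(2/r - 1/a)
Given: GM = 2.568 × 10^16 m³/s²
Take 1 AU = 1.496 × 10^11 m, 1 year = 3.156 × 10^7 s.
a = 0.04073 AU = 6.09321 × 10^9 m
r = 0.04272 AU = 6.39091 × 10^9 m
GM = 2.568 × 10^16 m³/s²
2/r − 1/a = 3.12944 × 10^-10 − 1.64117 × 10^-10 = 1.48827 × 10^-10 m⁻¹
v² = GM (2/r − 1/a) = 3.82188 × 10^6 m²/s²
v = 1954.96 m/s ≈ 0.4124 AU/year

Final answer: 0.4124 AU/year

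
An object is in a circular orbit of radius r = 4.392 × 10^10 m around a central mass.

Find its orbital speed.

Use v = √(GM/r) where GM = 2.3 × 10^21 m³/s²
r = 4.392 × 10^10 m
GM = 2.3 × 10^21 m³/s²
GM/r = (2.3 × 10^21) / (4.392 × 10^10) = 5.23679 × 10^10 m²/s²
v = √(GM/r) = 228840 m/s ≈ 228.8 km/s

Final answer: 228.8 km/s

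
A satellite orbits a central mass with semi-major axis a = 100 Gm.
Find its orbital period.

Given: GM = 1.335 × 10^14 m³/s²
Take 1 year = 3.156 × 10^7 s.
a = 100 Gm = 1 × 10^11 m
GM = 1.335 × 10^14 m³/s²
a³ = 1 × 10^33 m³
T = 2π √(a³/GM) = 2π √((1 × 10^33) / (1.335 × 10^14)) = 2π × 2.7369 × 10^9 s
T = 1.71965 × 10^10 s ≈ 544.9 years

Final answer: 544.9 years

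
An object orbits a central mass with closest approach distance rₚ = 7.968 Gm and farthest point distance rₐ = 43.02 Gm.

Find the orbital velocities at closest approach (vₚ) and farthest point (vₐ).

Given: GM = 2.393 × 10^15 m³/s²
rₚ = 7.968 Gm = 7.968 × 10^9 m
rₐ = 43.02 Gm = 4.302 × 10^10 m
GM = 2.393 × 10^15 m³/s²
a = (rₚ + rₐ)/2 = 2.5494 × 10^10 m
Vis-viva: v² = GM (2/r − 1/a)
vₚ² = 2.393 × 10^15 × (2.51004 × 10^-10 − 3.92249 × 10^-11) = 506787 m²/s²
vₚ = 711.89 m/s ≈ 711.9 m/s
vₐ² = 2.393 × 10^15 × (4.649 × 10^-11 − 3.92249 × 10^-11) = 17385.4 m²/s²
vₐ = 131.854 m/s ≈ 131.9 m/s

Final answer: vₚ = 711.9 m/s, vₐ = 131.9 m/s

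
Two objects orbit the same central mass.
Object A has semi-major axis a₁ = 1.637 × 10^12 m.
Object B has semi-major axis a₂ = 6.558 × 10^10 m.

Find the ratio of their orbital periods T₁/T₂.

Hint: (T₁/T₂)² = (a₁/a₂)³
a₁ = 1.637 × 10^12 m
a₂ = 6.558 × 10^10 m
a₁/a₂ = 24.9619
T₁/T₂ = (a₁/a₂)^(3/2) = (24.9619)^1.5 = 124.714

Final answer: T₁/T₂ = 124.7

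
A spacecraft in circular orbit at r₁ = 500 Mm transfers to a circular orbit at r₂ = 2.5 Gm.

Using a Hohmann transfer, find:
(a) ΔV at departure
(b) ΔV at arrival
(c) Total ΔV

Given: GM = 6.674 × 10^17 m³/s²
r₁ = 500 Mm = 5 × 10^8 m
r₂ = 2.5 Gm = 2.5 × 10^9 m
GM = 6.674 × 10^17 m³/s²
Transfer ellipse: a_t = (r₁ + r₂)/2 = 1.5 × 10^9 m
Circular speed at r₁: v₁ = √(GM/r₁) = 36534.9 m/s
Transfer speed at r₁ (periapsis): v₁ₜ = √(GM(2/r₁ − 1/a_t)) = 47166.4 m/s
(a) ΔV₁ = v₁ₜ − v₁ = 10631.5 m/s ≈ 10.63 km/s
Circular speed at r₂: v₂ = √(GM/r₂) = 16338.9 m/s
Transfer speed at r₂ (apoapsis): v₂ₜ = √(GM(2/r₂ − 1/a_t)) = 9433.27 m/s
(b) ΔV₂ = v₂ − v₂ₜ = 6905.64 m/s ≈ 6.906 km/s
(c) ΔV_total = ΔV₁ + ΔV₂ = 17537.1 m/s ≈ 17.54 km/s

Final answer:
(a) ΔV₁ = 10.63 km/s
(b) ΔV₂ = 6.906 km/s
(c) ΔV_total = 17.54 km/s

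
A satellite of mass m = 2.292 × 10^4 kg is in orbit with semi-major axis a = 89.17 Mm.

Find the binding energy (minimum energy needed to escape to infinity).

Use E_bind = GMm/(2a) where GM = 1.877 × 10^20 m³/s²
a = 89.17 Mm = 8.917 × 10^7 m
GM = 1.877 × 10^20 m³/s²
m = 2.292 × 10^4 kg
GMm = 1.877 × 10^20 × 22920 = 4.30208 × 10^24 m³·kg/s²
2a = 1.7834 × 10^8 m
E_bind = GMm/(2a) = 2.41229 × 10^16 J ≈ 24.12 PJ

Final answer: 24.12 PJ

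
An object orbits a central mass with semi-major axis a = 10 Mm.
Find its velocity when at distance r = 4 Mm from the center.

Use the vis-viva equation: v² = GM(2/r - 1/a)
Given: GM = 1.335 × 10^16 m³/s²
a = 10 Mm = 1 × 10^7 m
r = 4 Mm = 4 × 10^6 m
GM = 1.335 × 10^16 m³/s²
2/r − 1/a = 5 × 10^-7 − 1 × 10^-7 = 4 × 10^-7 m⁻¹
v² = GM (2/r − 1/a) = 5.34 × 10^9 m²/s²
v = 73075.3 m/s ≈ 73.08 km/s

Final answer: 73.08 km/s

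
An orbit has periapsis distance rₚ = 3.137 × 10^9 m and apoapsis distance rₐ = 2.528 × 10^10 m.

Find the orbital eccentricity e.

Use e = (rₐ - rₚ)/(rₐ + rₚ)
rₚ = 3.137 × 10^9 m
rₐ = 2.528 × 10^10 m
rₐ − rₚ = 2.2143 × 10^10 m
rₐ + rₚ = 2.8417 × 10^10 m
e = (rₐ − rₚ)/(rₐ + rₚ) = 0.779217

Final answer: e = 0.7792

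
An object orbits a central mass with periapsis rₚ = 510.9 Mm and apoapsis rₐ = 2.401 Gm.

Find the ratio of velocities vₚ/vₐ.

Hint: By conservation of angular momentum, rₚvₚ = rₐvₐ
rₚ = 510.9 Mm = 5.109 × 10^8 m
rₐ = 2.401 Gm = 2.401 × 10^9 m
rₚvₚ = rₐvₐ  ⇒  vₚ/vₐ = rₐ/rₚ
vₚ/vₐ = (2.401 × 10^9) / (5.109 × 10^8) = 4.69955

Final answer: vₚ/vₐ = 4.7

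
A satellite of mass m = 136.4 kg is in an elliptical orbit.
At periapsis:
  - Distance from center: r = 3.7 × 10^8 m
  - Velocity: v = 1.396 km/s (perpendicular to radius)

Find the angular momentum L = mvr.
r = 3.7 × 10^8 m
v = 1.396 km/s = 1396 m/s
vr = 1396 × 3.7 × 10^8 = 5.1652 × 10^11 m²/s
L = m × vr = 136.4 × 5.1652 × 10^11 = 7.04533 × 10^13 kg·m²/s ≈ 7.045 × 10^13 kg·m²/s

Final answer: L = 7.045 × 10^13 kg·m²/s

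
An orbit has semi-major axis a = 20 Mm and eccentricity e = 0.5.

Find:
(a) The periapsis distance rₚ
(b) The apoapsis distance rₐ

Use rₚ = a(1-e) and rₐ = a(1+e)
a = 20 Mm = 2 × 10^7 m
e = 0.5:  1 − e = 0.5,  1 + e = 1.5
(a) rₚ = a(1 − e) = 2 × 10^7 m × 0.5 = 1 × 10^7 m ≈ 10 Mm
(b) rₐ = a(1 + e) = 2 × 10^7 m × 1.5 = 3 × 10^7 m ≈ 30 Mm

Final answer:
(a) rₚ = 10 Mm
(b) rₐ = 30 Mm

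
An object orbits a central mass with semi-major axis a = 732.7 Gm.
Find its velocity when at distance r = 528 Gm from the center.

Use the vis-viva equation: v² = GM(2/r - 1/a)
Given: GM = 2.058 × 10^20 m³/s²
a = 732.7 Gm = 7.327 × 10^11 m
r = 528 Gm = 5.28 × 10^11 m
GM = 2.058 × 10^20 m³/s²
2/r − 1/a = 3.78788 × 10^-12 − 1.36482 × 10^-12 = 2.42306 × 10^-12 m⁻¹
v² = GM (2/r − 1/a) = 4.98667 × 10^8 m²/s²
v = 22330.8 m/s ≈ 22.33 km/s

Final answer: 22.33 km/s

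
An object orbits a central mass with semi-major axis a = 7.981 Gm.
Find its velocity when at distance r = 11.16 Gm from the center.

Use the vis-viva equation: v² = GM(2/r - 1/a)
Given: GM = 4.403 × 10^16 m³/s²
a = 7.981 Gm = 7.981 × 10^9 m
r = 11.16 Gm = 1.116 × 10^10 m
GM = 4.403 × 10^16 m³/s²
2/r − 1/a = 1.79211 × 10^-10 − 1.25298 × 10^-10 = 5.39139 × 10^-11 m⁻¹
v² = GM (2/r − 1/a) = 2.37383 × 10^6 m²/s²
v = 1540.72 m/s ≈ 1.541 km/s

Final answer: 1.541 km/s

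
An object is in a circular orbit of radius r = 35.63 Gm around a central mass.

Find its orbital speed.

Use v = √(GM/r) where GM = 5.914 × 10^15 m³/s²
r = 35.63 Gm = 3.563 × 10^10 m
GM = 5.914 × 10^15 m³/s²
GM/r = (5.914 × 10^15) / (3.563 × 10^10) = 165984 m²/s²
v = √(GM/r) = 407.411 m/s ≈ 407.4 m/s

Final answer: 407.4 m/s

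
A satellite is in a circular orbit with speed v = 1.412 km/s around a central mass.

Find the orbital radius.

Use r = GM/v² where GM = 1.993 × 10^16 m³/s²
v = 1.412 km/s = 1412 m/s
GM = 1.993 × 10^16 m³/s²
v² = 1.99374 × 10^6 m²/s²
r = GM/v² = (1.993 × 10^16) / (1.99374 × 10^6) = 9.99627 × 10^9 m ≈ 9.996 Gm

Final answer: 9.996 Gm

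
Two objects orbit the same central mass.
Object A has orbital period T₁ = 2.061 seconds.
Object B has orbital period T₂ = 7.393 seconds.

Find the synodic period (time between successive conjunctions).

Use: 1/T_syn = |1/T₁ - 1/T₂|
T₁ = 2.061 seconds
T₂ = 7.393 seconds
1/T₁ = 0.485201 s⁻¹
1/T₂ = 0.135263 s⁻¹
|1/T₁ − 1/T₂| = 0.349938 s⁻¹
T_syn = 1 / |1/T₁ − 1/T₂| = 2.85765 s ≈ 2.858 seconds

Final answer: T_syn = 2.858 seconds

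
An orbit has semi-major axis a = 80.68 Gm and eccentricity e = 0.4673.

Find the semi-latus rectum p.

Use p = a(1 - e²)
a = 80.68 Gm = 8.068 × 10^10 m
e = 0.4673,  e² = 0.218369,  1 − e² = 0.781631
p = a(1 − e²) = 8.068 × 10^10 m × 0.781631 = 6.3062 × 10^10 m ≈ 63.06 Gm

Final answer: p = 63.06 Gm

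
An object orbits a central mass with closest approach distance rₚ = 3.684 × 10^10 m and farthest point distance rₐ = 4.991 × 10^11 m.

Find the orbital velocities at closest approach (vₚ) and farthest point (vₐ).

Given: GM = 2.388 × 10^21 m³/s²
rₚ = 3.684 × 10^10 m
rₐ = 4.991 × 10^11 m
GM = 2.388 × 10^21 m³/s²
a = (rₚ + rₐ)/2 = 2.6797 × 10^11 m
Vis-viva: v² = GM (2/r − 1/a)
vₚ² = 2.388 × 10^21 × (5.42888 × 10^-11 − 3.73176 × 10^-12) = 1.2073 × 10^11 m²/s²
vₚ = 347463 m/s ≈ 347.5 km/s
vₐ² = 2.388 × 10^21 × (4.00721 × 10^-12 − 3.73176 × 10^-12) = 6.57779 × 10^8 m²/s²
vₐ = 25647.2 m/s ≈ 25.65 km/s

Final answer: vₚ = 347.5 km/s, vₐ = 25.65 km/s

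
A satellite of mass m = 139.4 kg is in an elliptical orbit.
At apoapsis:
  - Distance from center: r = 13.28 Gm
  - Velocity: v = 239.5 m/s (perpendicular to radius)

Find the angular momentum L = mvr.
r = 13.28 Gm = 1.328 × 10^10 m
v = 239.5 m/s
vr = 239.5 × 1.328 × 10^10 = 3.18056 × 10^12 m²/s
L = m × vr = 139.4 × 3.18056 × 10^12 = 4.4337 × 10^14 kg·m²/s ≈ 4.434 × 10^14 kg·m²/s

Final answer: L = 4.434 × 10^14 kg·m²/s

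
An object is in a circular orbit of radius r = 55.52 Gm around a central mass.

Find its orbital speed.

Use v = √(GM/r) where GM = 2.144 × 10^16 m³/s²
r = 55.52 Gm = 5.552 × 10^10 m
GM = 2.144 × 10^16 m³/s²
GM/r = (2.144 × 10^16) / (5.552 × 10^10) = 386167 m²/s²
v = √(GM/r) = 621.423 m/s ≈ 621.4 m/s

Final answer: 621.4 m/s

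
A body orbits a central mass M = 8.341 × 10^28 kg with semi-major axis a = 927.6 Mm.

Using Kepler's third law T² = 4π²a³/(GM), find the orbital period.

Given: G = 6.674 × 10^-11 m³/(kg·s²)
M = 8.341 × 10^28 kg
GM = G × M = 6.674 × 10^-11 × 8.341 × 10^28 = 5.56678 × 10^18 m³/s²
a = 927.6 Mm = 9.276 × 10^8 m
a³ = 7.98146 × 10^26 m³
T = 2π √(a³/GM) = 2π √((7.98146 × 10^26) / (5.56678 × 10^18)) = 2π × 11974 s
T = 75234.8 s ≈ 20.9 hours

Final answer: 20.9 hours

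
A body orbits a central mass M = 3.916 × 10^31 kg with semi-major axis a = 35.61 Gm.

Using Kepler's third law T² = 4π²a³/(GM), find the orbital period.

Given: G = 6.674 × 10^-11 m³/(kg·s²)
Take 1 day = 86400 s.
M = 3.916 × 10^31 kg
GM = G × M = 6.674 × 10^-11 × 3.916 × 10^31 = 2.61354 × 10^21 m³/s²
a = 35.61 Gm = 3.561 × 10^10 m
a³ = 4.5156 × 10^31 m³
T = 2π √(a³/GM) = 2π √((4.5156 × 10^31) / (2.61354 × 10^21)) = 2π × 131445 s
T = 825892 s ≈ 9.559 days

Final answer: 9.559 days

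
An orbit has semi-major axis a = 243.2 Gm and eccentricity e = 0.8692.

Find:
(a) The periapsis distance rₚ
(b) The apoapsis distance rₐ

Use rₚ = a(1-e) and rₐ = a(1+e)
a = 243.2 Gm = 2.432 × 10^11 m
e = 0.8692:  1 − e = 0.1308,  1 + e = 1.8692
(a) rₚ = a(1 − e) = 2.432 × 10^11 m × 0.1308 = 3.18106 × 10^10 m ≈ 31.81 Gm
(b) rₐ = a(1 + e) = 2.432 × 10^11 m × 1.8692 = 4.54589 × 10^11 m ≈ 454.6 Gm

Final answer:
(a) rₚ = 31.81 Gm
(b) rₐ = 454.6 Gm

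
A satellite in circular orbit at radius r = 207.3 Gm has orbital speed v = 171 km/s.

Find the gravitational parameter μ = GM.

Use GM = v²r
r = 207.3 Gm = 2.073 × 10^11 m
v = 171 km/s = 171000 m/s
v² = 2.9241 × 10^10 m²/s²
GM = v²r = 2.9241 × 10^10 × 2.073 × 10^11 = 6.06166 × 10^21 m³/s²
GM ≈ 6.062 × 10^21 m³/s²

Final answer: GM = 6.062 × 10^21 m³/s²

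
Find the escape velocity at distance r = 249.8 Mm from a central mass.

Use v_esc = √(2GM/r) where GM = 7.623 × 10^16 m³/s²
r = 249.8 Mm = 2.498 × 10^8 m
GM = 7.623 × 10^16 m³/s²
2GM/r = 2 × (7.623 × 10^16) / (2.498 × 10^8) = 6.10328 × 10^8 m²/s²
v_esc = √(2GM/r) = 24704.8 m/s ≈ 24.7 km/s

Final answer: 24.7 km/s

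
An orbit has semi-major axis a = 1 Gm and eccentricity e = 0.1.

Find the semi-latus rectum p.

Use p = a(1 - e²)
a = 1 Gm = 1 × 10^9 m
e = 0.1,  e² = 0.01,  1 − e² = 0.99
p = a(1 − e²) = 1 × 10^9 m × 0.99 = 9.9 × 10^8 m ≈ 990 Mm

Final answer: p = 990 Mm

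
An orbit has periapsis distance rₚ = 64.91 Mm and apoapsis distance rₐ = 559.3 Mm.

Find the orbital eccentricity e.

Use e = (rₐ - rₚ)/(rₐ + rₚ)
rₚ = 64.91 Mm = 6.491 × 10^7 m
rₐ = 559.3 Mm = 5.593 × 10^8 m
rₐ − rₚ = 4.9439 × 10^8 m
rₐ + rₚ = 6.2421 × 10^8 m
e = (rₐ − rₚ)/(rₐ + rₚ) = 0.792025

Final answer: e = 0.792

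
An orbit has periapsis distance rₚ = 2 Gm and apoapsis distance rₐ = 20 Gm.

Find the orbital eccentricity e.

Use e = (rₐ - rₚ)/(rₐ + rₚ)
rₚ = 2 Gm = 2 × 10^9 m
rₐ = 20 Gm = 2 × 10^10 m
rₐ − rₚ = 1.8 × 10^10 m
rₐ + rₚ = 2.2 × 10^10 m
e = (rₐ − rₚ)/(rₐ + rₚ) = 0.818182

Final answer: e = 0.8182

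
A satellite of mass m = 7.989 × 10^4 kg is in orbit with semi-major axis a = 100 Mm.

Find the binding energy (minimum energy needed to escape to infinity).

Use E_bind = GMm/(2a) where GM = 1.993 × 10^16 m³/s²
a = 100 Mm = 1 × 10^8 m
GM = 1.993 × 10^16 m³/s²
m = 7.989 × 10^4 kg
GMm = 1.993 × 10^16 × 79890 = 1.59221 × 10^21 m³·kg/s²
2a = 2 × 10^8 m
E_bind = GMm/(2a) = 7.96104 × 10^12 J ≈ 7.961 TJ

Final answer: 7.961 TJ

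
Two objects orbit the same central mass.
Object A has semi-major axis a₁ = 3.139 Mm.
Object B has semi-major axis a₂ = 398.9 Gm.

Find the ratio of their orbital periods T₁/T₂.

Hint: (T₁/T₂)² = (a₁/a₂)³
a₁ = 3.139 Mm = 3.139 × 10^6 m
a₂ = 398.9 Gm = 3.989 × 10^11 m
a₁/a₂ = 7.86914 × 10^-6
T₁/T₂ = (a₁/a₂)^(3/2) = (7.86914 × 10^-6)^1.5 = 2.20745 × 10^-8

Final answer: T₁/T₂ = 2.207 × 10^-8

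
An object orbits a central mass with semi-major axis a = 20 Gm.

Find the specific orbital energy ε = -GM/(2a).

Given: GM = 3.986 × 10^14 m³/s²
a = 20 Gm = 2 × 10^10 m
GM = 3.986 × 10^14 m³/s²
2a = 4 × 10^10 m
ε = −GM/(2a) = -9965 J/kg ≈ -9.965 kJ/kg

Final answer: -9.965 kJ/kg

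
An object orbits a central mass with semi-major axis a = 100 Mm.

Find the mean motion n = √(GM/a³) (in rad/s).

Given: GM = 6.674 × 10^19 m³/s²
a = 100 Mm = 1 × 10^8 m
GM = 6.674 × 10^19 m³/s²
a³ = 1 × 10^24 m³
GM/a³ = (6.674 × 10^19) / (1 × 10^24) = 6.674 × 10^-5 s⁻²
n = √(GM/a³) = 0.00816946 rad/s ≈ 0.008169 rad/s

Final answer: n = 0.008169 rad/s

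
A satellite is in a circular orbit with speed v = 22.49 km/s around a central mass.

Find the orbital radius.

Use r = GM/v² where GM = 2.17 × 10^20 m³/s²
v = 22.49 km/s = 22490 m/s
GM = 2.17 × 10^20 m³/s²
v² = 5.058 × 10^8 m²/s²
r = GM/v² = (2.17 × 10^20) / (5.058 × 10^8) = 4.29023 × 10^11 m ≈ 4.29 × 10^11 m

Final answer: 4.29 × 10^11 m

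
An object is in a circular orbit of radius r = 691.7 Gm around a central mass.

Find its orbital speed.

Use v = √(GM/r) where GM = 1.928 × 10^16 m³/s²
r = 691.7 Gm = 6.917 × 10^11 m
GM = 1.928 × 10^16 m³/s²
GM/r = (1.928 × 10^16) / (6.917 × 10^11) = 27873.4 m²/s²
v = √(GM/r) = 166.953 m/s ≈ 167 m/s

Final answer: 167 m/s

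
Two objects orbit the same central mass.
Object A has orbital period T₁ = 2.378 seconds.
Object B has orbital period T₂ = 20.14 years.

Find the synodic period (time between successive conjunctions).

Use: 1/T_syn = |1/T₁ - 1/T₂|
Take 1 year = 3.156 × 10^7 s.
T₁ = 2.378 seconds
T₂ = 20.14 years = 6.35618 × 10^8 s
1/T₁ = 0.420521 s⁻¹
1/T₂ = 1.57327 × 10^-9 s⁻¹
|1/T₁ − 1/T₂| = 0.420521 s⁻¹
T_syn = 1 / |1/T₁ − 1/T₂| = 2.378 s ≈ 2.378 seconds

Final answer: T_syn = 2.378 seconds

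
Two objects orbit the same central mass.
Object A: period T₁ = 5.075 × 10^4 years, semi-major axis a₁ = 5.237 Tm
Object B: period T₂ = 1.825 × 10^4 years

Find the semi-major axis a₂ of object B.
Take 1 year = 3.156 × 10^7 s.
T₁ = 5.075 × 10^4 years = 1.60167 × 10^12 s
T₂ = 1.825 × 10^4 years = 5.7597 × 10^11 s
a₁ = 5.237 Tm = 5.237 × 10^12 m
Kepler's third law: (T₂/T₁)² = (a₂/a₁)³  ⇒  a₂ = a₁ (T₂/T₁)^(2/3)
T₂/T₁ = 0.359606
(T₂/T₁)^(2/3) = 0.50569
a₂ = 5.237 × 10^12 m × 0.50569 = 2.6483 × 10^12 m ≈ 2.648 Tm

Final answer: a₂ = 2.648 Tm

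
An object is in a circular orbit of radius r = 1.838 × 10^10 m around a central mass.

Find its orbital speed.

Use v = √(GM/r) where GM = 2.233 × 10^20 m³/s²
r = 1.838 × 10^10 m
GM = 2.233 × 10^20 m³/s²
GM/r = (2.233 × 10^20) / (1.838 × 10^10) = 1.21491 × 10^10 m²/s²
v = √(GM/r) = 110223 m/s ≈ 110.2 km/s

Final answer: 110.2 km/s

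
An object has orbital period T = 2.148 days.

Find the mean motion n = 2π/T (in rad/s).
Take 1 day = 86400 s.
T = 2.148 days = 185587 s
n = 2π / 185587 s = 3.38557 × 10^-5 rad/s ≈ 3.386 × 10^-5 rad/s

Final answer: n = 3.386 × 10^-5 rad/s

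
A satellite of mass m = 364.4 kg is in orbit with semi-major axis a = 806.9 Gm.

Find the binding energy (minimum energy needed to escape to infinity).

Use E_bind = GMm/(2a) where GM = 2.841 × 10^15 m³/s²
a = 806.9 Gm = 8.069 × 10^11 m
GM = 2.841 × 10^15 m³/s²
m = 364.4 kg
GMm = 2.841 × 10^15 × 364.4 = 1.03526 × 10^18 m³·kg/s²
2a = 1.6138 × 10^12 m
E_bind = GMm/(2a) = 641505 J ≈ 641.5 kJ

Final answer: 641.5 kJ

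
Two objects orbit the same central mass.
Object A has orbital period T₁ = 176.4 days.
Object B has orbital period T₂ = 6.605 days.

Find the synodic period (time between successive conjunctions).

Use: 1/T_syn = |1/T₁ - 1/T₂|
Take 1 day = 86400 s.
T₁ = 176.4 days = 1.5241 × 10^7 s
T₂ = 6.605 days = 570672 s
1/T₁ = 6.56127 × 10^-8 s⁻¹
1/T₂ = 1.75232 × 10^-6 s⁻¹
|1/T₁ − 1/T₂| = 1.68671 × 10^-6 s⁻¹
T_syn = 1 / |1/T₁ − 1/T₂| = 592871 s ≈ 6.862 days

Final answer: T_syn = 6.862 days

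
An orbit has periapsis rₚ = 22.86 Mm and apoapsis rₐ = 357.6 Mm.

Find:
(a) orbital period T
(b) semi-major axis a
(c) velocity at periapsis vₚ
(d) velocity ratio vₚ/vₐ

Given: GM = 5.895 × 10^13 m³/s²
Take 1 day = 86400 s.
rₚ = 22.86 Mm = 2.286 × 10^7 m
rₐ = 357.6 Mm = 3.576 × 10^8 m
GM = 5.895 × 10^13 m³/s²
a = (rₚ + rₐ)/2 = 1.9023 × 10^8 m
e = (rₐ − rₚ)/(rₐ + rₚ) = (3.3474 × 10^8) / (3.8046 × 10^8) = 0.87983
(a) a³ = 6.88394 × 10^24 m³;  T = 2π √(a³/GM) = 2π × 341725 s = 2.14712 × 10^6 s ≈ 24.85 days
(b) a = 1.9023 × 10^8 m ≈ 190.2 Mm
(c) vₚ² = GM (2/rₚ − 1/a) = 5.895 × 10^13 × (8.74891 × 10^-8 − 5.25679 × 10^-9) = 4.84759 × 10^6 m²/s²;  vₚ = 2201.72 m/s ≈ 2.202 km/s
(d) vₚ/vₐ = rₐ/rₚ (angular momentum) = (3.576 × 10^8) / (2.286 × 10^7) = 15.643 ≈ 15.64

Final answer:
(a) orbital period T = 24.85 days
(b) semi-major axis a = 190.2 Mm
(c) velocity at periapsis vₚ = 2.202 km/s
(d) velocity ratio vₚ/vₐ = 15.64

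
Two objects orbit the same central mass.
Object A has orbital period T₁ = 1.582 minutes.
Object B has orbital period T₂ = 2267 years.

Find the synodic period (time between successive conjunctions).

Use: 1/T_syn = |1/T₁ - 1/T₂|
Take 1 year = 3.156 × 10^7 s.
T₁ = 1.582 minutes = 94.92 s
T₂ = 2267 years = 7.15465 × 10^10 s
1/T₁ = 0.0105352 s⁻¹
1/T₂ = 1.39769 × 10^-11 s⁻¹
|1/T₁ − 1/T₂| = 0.0105352 s⁻¹
T_syn = 1 / |1/T₁ − 1/T₂| = 94.92 s ≈ 1.582 minutes

Final answer: T_syn = 1.582 minutes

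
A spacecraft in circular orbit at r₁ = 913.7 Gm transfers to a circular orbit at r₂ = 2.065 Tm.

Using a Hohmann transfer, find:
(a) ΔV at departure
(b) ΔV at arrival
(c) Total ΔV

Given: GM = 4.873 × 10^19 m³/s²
r₁ = 913.7 Gm = 9.137 × 10^11 m
r₂ = 2.065 Tm = 2.065 × 10^12 m
GM = 4.873 × 10^19 m³/s²
Transfer ellipse: a_t = (r₁ + r₂)/2 = 1.48935 × 10^12 m
Circular speed at r₁: v₁ = √(GM/r₁) = 7302.92 m/s
Transfer speed at r₁ (periapsis): v₁ₜ = √(GM(2/r₁ − 1/a_t)) = 8599.2 m/s
(a) ΔV₁ = v₁ₜ − v₁ = 1296.28 m/s ≈ 1.296 km/s
Circular speed at r₂: v₂ = √(GM/r₂) = 4857.78 m/s
Transfer speed at r₂ (apoapsis): v₂ₜ = √(GM(2/r₂ − 1/a_t)) = 3804.89 m/s
(b) ΔV₂ = v₂ − v₂ₜ = 1052.9 m/s ≈ 1.053 km/s
(c) ΔV_total = ΔV₁ + ΔV₂ = 2349.18 m/s ≈ 2.349 km/s

Final answer:
(a) ΔV₁ = 1.296 km/s
(b) ΔV₂ = 1.053 km/s
(c) ΔV_total = 2.349 km/s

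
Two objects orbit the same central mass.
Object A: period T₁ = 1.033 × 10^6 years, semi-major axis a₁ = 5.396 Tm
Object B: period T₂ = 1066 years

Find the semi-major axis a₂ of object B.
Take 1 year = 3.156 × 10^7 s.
T₁ = 1.033 × 10^6 years = 3.26015 × 10^13 s
T₂ = 1066 years = 3.3643 × 10^10 s
a₁ = 5.396 Tm = 5.396 × 10^12 m
Kepler's third law: (T₂/T₁)² = (a₂/a₁)³  ⇒  a₂ = a₁ (T₂/T₁)^(2/3)
T₂/T₁ = 0.00103195
(T₂/T₁)^(2/3) = 0.0102119
a₂ = 5.396 × 10^12 m × 0.0102119 = 5.51032 × 10^10 m ≈ 55.1 Gm

Final answer: a₂ = 55.1 Gm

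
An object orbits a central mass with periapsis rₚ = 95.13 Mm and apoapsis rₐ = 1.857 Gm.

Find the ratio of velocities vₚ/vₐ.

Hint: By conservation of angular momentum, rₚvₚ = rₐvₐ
rₚ = 95.13 Mm = 9.513 × 10^7 m
rₐ = 1.857 Gm = 1.857 × 10^9 m
rₚvₚ = rₐvₐ  ⇒  vₚ/vₐ = rₐ/rₚ
vₚ/vₐ = (1.857 × 10^9) / (9.513 × 10^7) = 19.5207

Final answer: vₚ/vₐ = 19.52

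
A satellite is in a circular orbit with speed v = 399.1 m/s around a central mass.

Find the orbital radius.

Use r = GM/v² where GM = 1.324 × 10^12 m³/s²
v = 399.1 m/s
GM = 1.324 × 10^12 m³/s²
v² = 159281 m²/s²
r = GM/v² = (1.324 × 10^12) / 159281 = 8.31236 × 10^6 m ≈ 8.312 Mm

Final answer: 8.312 Mm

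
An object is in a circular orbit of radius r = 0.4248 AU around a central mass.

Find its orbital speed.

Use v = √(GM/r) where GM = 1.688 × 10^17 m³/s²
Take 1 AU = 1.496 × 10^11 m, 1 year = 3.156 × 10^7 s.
r = 0.4248 AU = 6.35501 × 10^10 m
GM = 1.688 × 10^17 m³/s²
GM/r = (1.688 × 10^17) / (6.35501 × 10^10) = 2.65617 × 10^6 m²/s²
v = √(GM/r) = 1629.78 m/s ≈ 0.3438 AU/year

Final answer: 0.3438 AU/year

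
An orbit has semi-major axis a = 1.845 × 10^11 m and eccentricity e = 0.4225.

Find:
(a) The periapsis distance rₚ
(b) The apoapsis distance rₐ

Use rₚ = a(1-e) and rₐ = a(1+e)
a = 1.845 × 10^11 m
e = 0.4225:  1 − e = 0.5775,  1 + e = 1.4225
(a) rₚ = a(1 − e) = 1.845 × 10^11 m × 0.5775 = 1.06549 × 10^11 m ≈ 1.065 × 10^11 m
(b) rₐ = a(1 + e) = 1.845 × 10^11 m × 1.4225 = 2.62451 × 10^11 m ≈ 2.625 × 10^11 m

Final answer:
(a) rₚ = 1.065 × 10^11 m
(b) rₐ = 2.625 × 10^11 m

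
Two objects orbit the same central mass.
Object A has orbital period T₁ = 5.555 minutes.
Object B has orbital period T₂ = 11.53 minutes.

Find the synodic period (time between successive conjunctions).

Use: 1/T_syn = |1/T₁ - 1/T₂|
T₁ = 5.555 minutes = 333.3 s
T₂ = 11.53 minutes = 691.8 s
1/T₁ = 0.0030003 s⁻¹
1/T₂ = 0.0014455 s⁻¹
|1/T₁ − 1/T₂| = 0.0015548 s⁻¹
T_syn = 1 / |1/T₁ − 1/T₂| = 643.171 s ≈ 10.72 minutes

Final answer: T_syn = 10.72 minutes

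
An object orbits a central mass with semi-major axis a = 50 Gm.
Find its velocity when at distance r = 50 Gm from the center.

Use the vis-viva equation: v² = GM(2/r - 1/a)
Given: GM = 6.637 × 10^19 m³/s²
a = 50 Gm = 5 × 10^10 m
r = 50 Gm = 5 × 10^10 m
GM = 6.637 × 10^19 m³/s²
2/r − 1/a = 4 × 10^-11 − 2 × 10^-11 = 2 × 10^-11 m⁻¹
v² = GM (2/r − 1/a) = 1.3274 × 10^9 m²/s²
v = 36433.5 m/s ≈ 36.43 km/s

Final answer: 36.43 km/s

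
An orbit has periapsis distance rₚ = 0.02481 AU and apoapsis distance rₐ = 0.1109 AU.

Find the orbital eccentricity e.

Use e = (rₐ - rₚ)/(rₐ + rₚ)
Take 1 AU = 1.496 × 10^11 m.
rₚ = 0.02481 AU = 3.71158 × 10^9 m
rₐ = 0.1109 AU = 1.65906 × 10^10 m
rₐ − rₚ = 1.28791 × 10^10 m
rₐ + rₚ = 2.03022 × 10^10 m
e = (rₐ − rₚ)/(rₐ + rₚ) = 0.634367

Final answer: e = 0.6344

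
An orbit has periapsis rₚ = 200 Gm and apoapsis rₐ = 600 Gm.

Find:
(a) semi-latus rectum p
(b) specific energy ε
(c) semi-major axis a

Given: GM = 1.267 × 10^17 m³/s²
rₚ = 200 Gm = 2 × 10^11 m
rₐ = 600 Gm = 6 × 10^11 m
GM = 1.267 × 10^17 m³/s²
a = (rₚ + rₐ)/2 = 4 × 10^11 m
e = (rₐ − rₚ)/(rₐ + rₚ) = (4 × 10^11) / (8 × 10^11) = 0.5
(a) 1 − e² = 0.75;  p = a(1 − e²) = 4 × 10^11 × 0.75 = 3 × 10^11 m ≈ 300 Gm
(b) 2a = 8 × 10^11 m;  ε = −GM/(2a) = -158375 J/kg ≈ -158.4 kJ/kg
(c) a = 4 × 10^11 m ≈ 400 Gm

Final answer:
(a) semi-latus rectum p = 300 Gm
(b) specific energy ε = -158.4 kJ/kg
(c) semi-major axis a = 400 Gm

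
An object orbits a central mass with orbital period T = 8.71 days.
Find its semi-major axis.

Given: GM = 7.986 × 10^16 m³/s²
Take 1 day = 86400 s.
T = 8.71 days = 752544 s
GM = 7.986 × 10^16 m³/s²
Kepler's third law: a³ = GM T² / (4π²)
T² = 5.66322 × 10^11 s²
a³ = (7.986 × 10^16) × (5.66322 × 10^11) / (4π²) = 1.1456 × 10^27 m³
a = (a³)^(1/3) = 1.04635 × 10^9 m ≈ 1.046 × 10^9 m

Final answer: 1.046 × 10^9 m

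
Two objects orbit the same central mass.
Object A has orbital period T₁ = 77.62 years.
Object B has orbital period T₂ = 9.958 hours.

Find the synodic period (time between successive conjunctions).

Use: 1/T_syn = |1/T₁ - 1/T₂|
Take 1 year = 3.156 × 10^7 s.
T₁ = 77.62 years = 2.44969 × 10^9 s
T₂ = 9.958 hours = 35848.8 s
1/T₁ = 4.08215 × 10^-10 s⁻¹
1/T₂ = 2.78949 × 10^-5 s⁻¹
|1/T₁ − 1/T₂| = 2.78945 × 10^-5 s⁻¹
T_syn = 1 / |1/T₁ − 1/T₂| = 35849.3 s ≈ 9.958 hours

Final answer: T_syn = 9.958 hours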